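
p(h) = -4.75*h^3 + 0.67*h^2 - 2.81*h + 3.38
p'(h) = -14.25*h^2 + 1.34*h - 2.81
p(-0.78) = 8.23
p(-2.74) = 113.82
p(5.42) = -748.46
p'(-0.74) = -11.60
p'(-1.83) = -52.98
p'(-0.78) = -12.52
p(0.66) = 0.45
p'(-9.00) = -1169.12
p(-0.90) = 9.91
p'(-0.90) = -15.56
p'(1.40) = -28.86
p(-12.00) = 8341.58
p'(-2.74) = -113.46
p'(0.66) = -8.13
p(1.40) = -12.27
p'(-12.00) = -2070.89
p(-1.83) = 39.88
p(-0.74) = 7.75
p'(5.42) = -414.16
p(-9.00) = 3545.69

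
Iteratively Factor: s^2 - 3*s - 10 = (s + 2)*(s - 5)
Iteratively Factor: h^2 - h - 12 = (h - 4)*(h + 3)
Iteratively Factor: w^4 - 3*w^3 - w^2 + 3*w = (w)*(w^3 - 3*w^2 - w + 3) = w*(w - 3)*(w^2 - 1) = w*(w - 3)*(w + 1)*(w - 1)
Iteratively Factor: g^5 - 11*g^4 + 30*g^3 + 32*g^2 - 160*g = (g + 2)*(g^4 - 13*g^3 + 56*g^2 - 80*g) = (g - 4)*(g + 2)*(g^3 - 9*g^2 + 20*g) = (g - 5)*(g - 4)*(g + 2)*(g^2 - 4*g) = (g - 5)*(g - 4)^2*(g + 2)*(g)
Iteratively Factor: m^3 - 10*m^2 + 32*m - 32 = (m - 2)*(m^2 - 8*m + 16) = (m - 4)*(m - 2)*(m - 4)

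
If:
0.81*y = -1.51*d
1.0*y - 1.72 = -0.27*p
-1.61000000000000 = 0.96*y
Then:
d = 0.90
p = 12.58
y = -1.68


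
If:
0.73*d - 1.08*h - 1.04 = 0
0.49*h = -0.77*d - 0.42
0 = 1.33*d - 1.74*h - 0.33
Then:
No Solution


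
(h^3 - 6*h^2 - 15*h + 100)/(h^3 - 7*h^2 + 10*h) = (h^2 - h - 20)/(h*(h - 2))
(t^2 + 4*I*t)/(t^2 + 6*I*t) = (t + 4*I)/(t + 6*I)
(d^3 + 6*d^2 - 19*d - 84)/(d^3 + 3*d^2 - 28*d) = (d + 3)/d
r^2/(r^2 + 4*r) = r/(r + 4)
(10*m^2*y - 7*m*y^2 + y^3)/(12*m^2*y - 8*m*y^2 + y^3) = (-5*m + y)/(-6*m + y)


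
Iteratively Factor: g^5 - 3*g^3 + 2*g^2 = (g - 1)*(g^4 + g^3 - 2*g^2) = g*(g - 1)*(g^3 + g^2 - 2*g) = g^2*(g - 1)*(g^2 + g - 2) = g^2*(g - 1)^2*(g + 2)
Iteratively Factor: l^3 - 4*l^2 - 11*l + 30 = (l + 3)*(l^2 - 7*l + 10) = (l - 2)*(l + 3)*(l - 5)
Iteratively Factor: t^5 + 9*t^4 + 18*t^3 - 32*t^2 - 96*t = (t + 4)*(t^4 + 5*t^3 - 2*t^2 - 24*t) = (t + 4)^2*(t^3 + t^2 - 6*t) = (t + 3)*(t + 4)^2*(t^2 - 2*t) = t*(t + 3)*(t + 4)^2*(t - 2)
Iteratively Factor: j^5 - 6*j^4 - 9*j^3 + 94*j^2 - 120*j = (j - 3)*(j^4 - 3*j^3 - 18*j^2 + 40*j) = j*(j - 3)*(j^3 - 3*j^2 - 18*j + 40) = j*(j - 5)*(j - 3)*(j^2 + 2*j - 8) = j*(j - 5)*(j - 3)*(j - 2)*(j + 4)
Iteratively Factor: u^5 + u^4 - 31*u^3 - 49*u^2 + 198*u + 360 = (u + 2)*(u^4 - u^3 - 29*u^2 + 9*u + 180) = (u + 2)*(u + 3)*(u^3 - 4*u^2 - 17*u + 60) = (u + 2)*(u + 3)*(u + 4)*(u^2 - 8*u + 15) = (u - 3)*(u + 2)*(u + 3)*(u + 4)*(u - 5)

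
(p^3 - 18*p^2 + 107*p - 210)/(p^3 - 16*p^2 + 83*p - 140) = (p - 6)/(p - 4)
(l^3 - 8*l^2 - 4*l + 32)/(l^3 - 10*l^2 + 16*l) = (l + 2)/l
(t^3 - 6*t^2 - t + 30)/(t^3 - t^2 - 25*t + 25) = (t^2 - t - 6)/(t^2 + 4*t - 5)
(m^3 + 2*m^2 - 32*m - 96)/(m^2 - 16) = (m^2 - 2*m - 24)/(m - 4)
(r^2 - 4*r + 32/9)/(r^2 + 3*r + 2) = (r^2 - 4*r + 32/9)/(r^2 + 3*r + 2)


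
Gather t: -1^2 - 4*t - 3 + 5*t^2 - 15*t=5*t^2 - 19*t - 4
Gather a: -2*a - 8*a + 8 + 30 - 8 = 30 - 10*a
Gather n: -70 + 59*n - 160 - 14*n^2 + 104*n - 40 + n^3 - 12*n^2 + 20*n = n^3 - 26*n^2 + 183*n - 270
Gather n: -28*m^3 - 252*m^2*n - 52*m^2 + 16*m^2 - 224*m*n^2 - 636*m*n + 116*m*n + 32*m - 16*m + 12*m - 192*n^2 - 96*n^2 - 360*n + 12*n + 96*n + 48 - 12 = -28*m^3 - 36*m^2 + 28*m + n^2*(-224*m - 288) + n*(-252*m^2 - 520*m - 252) + 36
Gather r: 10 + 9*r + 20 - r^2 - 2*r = -r^2 + 7*r + 30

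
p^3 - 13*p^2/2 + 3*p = p*(p - 6)*(p - 1/2)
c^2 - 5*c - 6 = (c - 6)*(c + 1)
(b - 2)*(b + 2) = b^2 - 4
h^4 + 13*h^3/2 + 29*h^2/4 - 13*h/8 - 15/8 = (h - 1/2)*(h + 1/2)*(h + 3/2)*(h + 5)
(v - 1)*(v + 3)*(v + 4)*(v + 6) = v^4 + 12*v^3 + 41*v^2 + 18*v - 72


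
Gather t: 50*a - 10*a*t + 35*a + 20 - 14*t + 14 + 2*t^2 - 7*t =85*a + 2*t^2 + t*(-10*a - 21) + 34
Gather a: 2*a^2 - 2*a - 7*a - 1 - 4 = 2*a^2 - 9*a - 5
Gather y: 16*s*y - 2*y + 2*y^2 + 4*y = 2*y^2 + y*(16*s + 2)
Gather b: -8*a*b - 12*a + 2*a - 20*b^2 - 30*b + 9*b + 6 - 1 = -10*a - 20*b^2 + b*(-8*a - 21) + 5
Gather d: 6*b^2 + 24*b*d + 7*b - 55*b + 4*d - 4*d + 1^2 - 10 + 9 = 6*b^2 + 24*b*d - 48*b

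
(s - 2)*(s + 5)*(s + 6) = s^3 + 9*s^2 + 8*s - 60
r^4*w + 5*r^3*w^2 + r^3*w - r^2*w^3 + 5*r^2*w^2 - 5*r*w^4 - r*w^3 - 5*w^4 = (r - w)*(r + w)*(r + 5*w)*(r*w + w)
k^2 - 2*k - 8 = (k - 4)*(k + 2)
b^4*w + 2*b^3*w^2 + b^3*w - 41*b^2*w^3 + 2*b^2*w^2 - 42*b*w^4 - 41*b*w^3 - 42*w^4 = (b - 6*w)*(b + w)*(b + 7*w)*(b*w + w)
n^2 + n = n*(n + 1)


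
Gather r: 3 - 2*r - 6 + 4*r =2*r - 3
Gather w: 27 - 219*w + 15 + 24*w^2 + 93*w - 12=24*w^2 - 126*w + 30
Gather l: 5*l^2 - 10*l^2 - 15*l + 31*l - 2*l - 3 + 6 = -5*l^2 + 14*l + 3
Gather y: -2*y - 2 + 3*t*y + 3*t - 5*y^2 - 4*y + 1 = 3*t - 5*y^2 + y*(3*t - 6) - 1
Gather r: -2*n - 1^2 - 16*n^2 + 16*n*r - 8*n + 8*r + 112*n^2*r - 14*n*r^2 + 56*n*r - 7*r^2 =-16*n^2 - 10*n + r^2*(-14*n - 7) + r*(112*n^2 + 72*n + 8) - 1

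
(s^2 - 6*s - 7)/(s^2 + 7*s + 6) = (s - 7)/(s + 6)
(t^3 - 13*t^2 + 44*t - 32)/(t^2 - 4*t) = t - 9 + 8/t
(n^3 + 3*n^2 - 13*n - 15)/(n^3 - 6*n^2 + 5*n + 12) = (n + 5)/(n - 4)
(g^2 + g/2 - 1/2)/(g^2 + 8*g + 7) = (g - 1/2)/(g + 7)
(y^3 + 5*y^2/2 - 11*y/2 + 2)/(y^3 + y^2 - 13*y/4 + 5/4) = 2*(y + 4)/(2*y + 5)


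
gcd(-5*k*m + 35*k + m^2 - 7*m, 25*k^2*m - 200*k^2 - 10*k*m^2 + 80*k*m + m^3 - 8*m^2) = 5*k - m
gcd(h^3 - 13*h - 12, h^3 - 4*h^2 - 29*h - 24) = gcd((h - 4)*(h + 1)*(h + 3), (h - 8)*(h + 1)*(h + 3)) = h^2 + 4*h + 3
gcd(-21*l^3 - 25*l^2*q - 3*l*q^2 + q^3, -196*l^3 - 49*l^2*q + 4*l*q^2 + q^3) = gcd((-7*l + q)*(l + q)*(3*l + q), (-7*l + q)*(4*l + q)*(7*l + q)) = -7*l + q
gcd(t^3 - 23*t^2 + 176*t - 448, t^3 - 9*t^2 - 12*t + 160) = t - 8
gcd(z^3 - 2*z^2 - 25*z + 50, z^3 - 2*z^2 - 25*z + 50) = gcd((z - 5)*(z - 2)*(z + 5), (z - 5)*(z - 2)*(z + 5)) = z^3 - 2*z^2 - 25*z + 50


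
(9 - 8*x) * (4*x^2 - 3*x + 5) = -32*x^3 + 60*x^2 - 67*x + 45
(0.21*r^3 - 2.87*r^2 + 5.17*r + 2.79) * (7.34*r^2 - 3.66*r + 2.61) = 1.5414*r^5 - 21.8344*r^4 + 49.0001*r^3 - 5.9343*r^2 + 3.2823*r + 7.2819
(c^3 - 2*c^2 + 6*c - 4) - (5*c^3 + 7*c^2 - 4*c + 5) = -4*c^3 - 9*c^2 + 10*c - 9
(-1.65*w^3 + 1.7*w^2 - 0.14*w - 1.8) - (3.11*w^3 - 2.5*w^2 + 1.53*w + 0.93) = -4.76*w^3 + 4.2*w^2 - 1.67*w - 2.73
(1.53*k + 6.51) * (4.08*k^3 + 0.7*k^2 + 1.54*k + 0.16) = 6.2424*k^4 + 27.6318*k^3 + 6.9132*k^2 + 10.2702*k + 1.0416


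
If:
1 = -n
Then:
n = -1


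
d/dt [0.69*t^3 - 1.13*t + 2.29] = 2.07*t^2 - 1.13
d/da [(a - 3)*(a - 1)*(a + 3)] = 3*a^2 - 2*a - 9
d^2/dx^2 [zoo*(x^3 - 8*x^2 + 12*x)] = zoo*(x + 1)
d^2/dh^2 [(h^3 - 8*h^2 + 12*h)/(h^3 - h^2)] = 2*(-7*h^3 + 36*h^2 - 36*h + 12)/(h^3*(h^3 - 3*h^2 + 3*h - 1))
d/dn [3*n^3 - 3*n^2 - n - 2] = 9*n^2 - 6*n - 1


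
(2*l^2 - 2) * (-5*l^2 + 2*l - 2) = -10*l^4 + 4*l^3 + 6*l^2 - 4*l + 4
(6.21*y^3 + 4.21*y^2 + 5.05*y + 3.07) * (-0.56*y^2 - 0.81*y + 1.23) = -3.4776*y^5 - 7.3877*y^4 + 1.4002*y^3 - 0.6314*y^2 + 3.7248*y + 3.7761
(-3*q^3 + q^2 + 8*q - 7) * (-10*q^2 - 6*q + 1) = 30*q^5 + 8*q^4 - 89*q^3 + 23*q^2 + 50*q - 7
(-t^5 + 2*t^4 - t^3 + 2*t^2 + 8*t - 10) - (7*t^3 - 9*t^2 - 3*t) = -t^5 + 2*t^4 - 8*t^3 + 11*t^2 + 11*t - 10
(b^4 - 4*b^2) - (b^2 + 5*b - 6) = b^4 - 5*b^2 - 5*b + 6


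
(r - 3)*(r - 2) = r^2 - 5*r + 6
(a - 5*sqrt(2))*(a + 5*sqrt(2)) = a^2 - 50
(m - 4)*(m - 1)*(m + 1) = m^3 - 4*m^2 - m + 4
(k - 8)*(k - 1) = k^2 - 9*k + 8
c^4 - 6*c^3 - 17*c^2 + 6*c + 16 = (c - 8)*(c - 1)*(c + 1)*(c + 2)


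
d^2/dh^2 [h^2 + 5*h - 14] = 2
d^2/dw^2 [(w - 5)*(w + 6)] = 2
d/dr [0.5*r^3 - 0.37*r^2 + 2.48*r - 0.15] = 1.5*r^2 - 0.74*r + 2.48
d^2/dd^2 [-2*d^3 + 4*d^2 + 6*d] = 8 - 12*d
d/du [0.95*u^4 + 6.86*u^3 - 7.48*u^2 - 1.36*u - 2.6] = 3.8*u^3 + 20.58*u^2 - 14.96*u - 1.36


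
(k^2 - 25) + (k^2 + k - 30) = 2*k^2 + k - 55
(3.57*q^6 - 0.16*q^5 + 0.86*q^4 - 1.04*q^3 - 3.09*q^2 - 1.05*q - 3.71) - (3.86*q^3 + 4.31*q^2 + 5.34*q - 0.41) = 3.57*q^6 - 0.16*q^5 + 0.86*q^4 - 4.9*q^3 - 7.4*q^2 - 6.39*q - 3.3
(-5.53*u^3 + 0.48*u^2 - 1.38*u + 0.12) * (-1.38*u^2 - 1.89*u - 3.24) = 7.6314*u^5 + 9.7893*u^4 + 18.9144*u^3 + 0.8874*u^2 + 4.2444*u - 0.3888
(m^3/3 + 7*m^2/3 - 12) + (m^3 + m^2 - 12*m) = 4*m^3/3 + 10*m^2/3 - 12*m - 12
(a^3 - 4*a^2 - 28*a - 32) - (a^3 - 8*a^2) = 4*a^2 - 28*a - 32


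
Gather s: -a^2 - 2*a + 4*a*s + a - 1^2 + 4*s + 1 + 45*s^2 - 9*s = -a^2 - a + 45*s^2 + s*(4*a - 5)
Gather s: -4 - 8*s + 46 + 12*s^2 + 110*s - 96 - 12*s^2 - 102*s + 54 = 0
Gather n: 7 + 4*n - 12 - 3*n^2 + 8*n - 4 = -3*n^2 + 12*n - 9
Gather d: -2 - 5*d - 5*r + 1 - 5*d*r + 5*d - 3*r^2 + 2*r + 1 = -5*d*r - 3*r^2 - 3*r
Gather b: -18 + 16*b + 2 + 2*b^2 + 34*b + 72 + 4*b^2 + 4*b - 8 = 6*b^2 + 54*b + 48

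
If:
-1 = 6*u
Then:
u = -1/6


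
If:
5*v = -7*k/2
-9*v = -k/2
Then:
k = 0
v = 0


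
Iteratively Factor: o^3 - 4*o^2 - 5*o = (o)*(o^2 - 4*o - 5) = o*(o - 5)*(o + 1)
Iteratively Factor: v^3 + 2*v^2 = (v)*(v^2 + 2*v) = v*(v + 2)*(v)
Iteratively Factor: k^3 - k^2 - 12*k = (k - 4)*(k^2 + 3*k) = k*(k - 4)*(k + 3)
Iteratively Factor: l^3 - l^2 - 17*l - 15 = (l + 1)*(l^2 - 2*l - 15) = (l - 5)*(l + 1)*(l + 3)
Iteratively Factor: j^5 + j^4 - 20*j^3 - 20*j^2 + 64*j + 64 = (j + 1)*(j^4 - 20*j^2 + 64) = (j + 1)*(j + 2)*(j^3 - 2*j^2 - 16*j + 32) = (j + 1)*(j + 2)*(j + 4)*(j^2 - 6*j + 8) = (j - 4)*(j + 1)*(j + 2)*(j + 4)*(j - 2)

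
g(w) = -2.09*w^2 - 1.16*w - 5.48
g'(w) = -4.18*w - 1.16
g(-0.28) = -5.32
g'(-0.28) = 0.01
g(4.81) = -59.41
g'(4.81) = -21.27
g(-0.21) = -5.33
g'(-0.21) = -0.28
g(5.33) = -71.04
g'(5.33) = -23.44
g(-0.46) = -5.39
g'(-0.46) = 0.76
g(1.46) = -11.63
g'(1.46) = -7.26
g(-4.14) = -36.50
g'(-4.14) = 16.15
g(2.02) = -16.35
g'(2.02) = -9.60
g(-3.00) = -20.81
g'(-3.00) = 11.38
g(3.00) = -27.77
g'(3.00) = -13.70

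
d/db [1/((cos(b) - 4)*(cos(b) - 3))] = (2*cos(b) - 7)*sin(b)/((cos(b) - 4)^2*(cos(b) - 3)^2)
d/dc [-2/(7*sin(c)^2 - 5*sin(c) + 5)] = 2*(14*sin(c) - 5)*cos(c)/(7*sin(c)^2 - 5*sin(c) + 5)^2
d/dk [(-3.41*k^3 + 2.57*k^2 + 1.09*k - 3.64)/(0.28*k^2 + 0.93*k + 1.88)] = (-0.9548*k^4 - 6.3426*k^3 - 17.1475*k^2 + 11.7016*k + 5.4344)/(0.0784*k^4 + 0.5208*k^3 + 1.9177*k^2 + 3.4968*k + 3.5344)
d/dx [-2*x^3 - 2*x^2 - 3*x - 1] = -6*x^2 - 4*x - 3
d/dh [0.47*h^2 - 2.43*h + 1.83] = 0.94*h - 2.43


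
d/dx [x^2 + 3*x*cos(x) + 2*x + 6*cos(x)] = -3*x*sin(x) + 2*x - 6*sin(x) + 3*cos(x) + 2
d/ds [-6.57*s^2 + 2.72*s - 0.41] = 2.72 - 13.14*s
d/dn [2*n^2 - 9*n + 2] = 4*n - 9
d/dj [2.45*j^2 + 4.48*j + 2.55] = 4.9*j + 4.48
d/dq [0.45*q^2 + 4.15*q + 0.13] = 0.9*q + 4.15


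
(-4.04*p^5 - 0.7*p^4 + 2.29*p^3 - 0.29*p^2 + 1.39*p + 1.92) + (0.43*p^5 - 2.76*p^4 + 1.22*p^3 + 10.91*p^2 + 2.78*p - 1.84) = -3.61*p^5 - 3.46*p^4 + 3.51*p^3 + 10.62*p^2 + 4.17*p + 0.0799999999999998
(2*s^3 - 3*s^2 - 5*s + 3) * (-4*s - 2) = -8*s^4 + 8*s^3 + 26*s^2 - 2*s - 6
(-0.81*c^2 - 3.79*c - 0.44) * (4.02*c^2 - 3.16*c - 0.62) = -3.2562*c^4 - 12.6762*c^3 + 10.7098*c^2 + 3.7402*c + 0.2728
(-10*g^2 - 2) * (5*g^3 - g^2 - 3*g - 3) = -50*g^5 + 10*g^4 + 20*g^3 + 32*g^2 + 6*g + 6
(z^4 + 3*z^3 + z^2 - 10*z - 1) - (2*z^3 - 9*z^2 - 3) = z^4 + z^3 + 10*z^2 - 10*z + 2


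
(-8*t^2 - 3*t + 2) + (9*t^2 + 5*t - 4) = t^2 + 2*t - 2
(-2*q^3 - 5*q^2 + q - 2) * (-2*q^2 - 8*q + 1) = 4*q^5 + 26*q^4 + 36*q^3 - 9*q^2 + 17*q - 2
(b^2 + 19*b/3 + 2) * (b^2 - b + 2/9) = b^4 + 16*b^3/3 - 37*b^2/9 - 16*b/27 + 4/9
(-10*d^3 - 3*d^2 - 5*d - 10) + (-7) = -10*d^3 - 3*d^2 - 5*d - 17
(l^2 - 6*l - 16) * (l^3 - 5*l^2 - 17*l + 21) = l^5 - 11*l^4 - 3*l^3 + 203*l^2 + 146*l - 336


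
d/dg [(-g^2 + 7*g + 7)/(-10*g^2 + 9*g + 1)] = (61*g^2 + 138*g - 56)/(100*g^4 - 180*g^3 + 61*g^2 + 18*g + 1)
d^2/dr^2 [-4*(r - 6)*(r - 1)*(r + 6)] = 8 - 24*r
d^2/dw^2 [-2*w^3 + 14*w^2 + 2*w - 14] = 28 - 12*w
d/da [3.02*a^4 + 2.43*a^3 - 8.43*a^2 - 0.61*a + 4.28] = 12.08*a^3 + 7.29*a^2 - 16.86*a - 0.61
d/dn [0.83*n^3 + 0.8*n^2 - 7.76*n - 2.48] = 2.49*n^2 + 1.6*n - 7.76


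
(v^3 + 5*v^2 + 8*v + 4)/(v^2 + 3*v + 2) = v + 2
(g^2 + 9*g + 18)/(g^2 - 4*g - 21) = (g + 6)/(g - 7)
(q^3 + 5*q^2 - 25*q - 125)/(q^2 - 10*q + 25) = (q^2 + 10*q + 25)/(q - 5)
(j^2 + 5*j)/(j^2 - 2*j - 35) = j/(j - 7)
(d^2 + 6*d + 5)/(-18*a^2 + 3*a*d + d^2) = (d^2 + 6*d + 5)/(-18*a^2 + 3*a*d + d^2)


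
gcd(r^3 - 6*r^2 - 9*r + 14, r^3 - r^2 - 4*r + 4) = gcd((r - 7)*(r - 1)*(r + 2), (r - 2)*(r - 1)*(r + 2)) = r^2 + r - 2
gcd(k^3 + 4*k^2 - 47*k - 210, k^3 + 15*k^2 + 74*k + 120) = k^2 + 11*k + 30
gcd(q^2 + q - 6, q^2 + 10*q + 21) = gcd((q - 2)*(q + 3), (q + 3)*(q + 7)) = q + 3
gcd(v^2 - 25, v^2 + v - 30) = v - 5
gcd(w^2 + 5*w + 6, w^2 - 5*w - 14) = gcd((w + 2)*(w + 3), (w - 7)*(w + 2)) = w + 2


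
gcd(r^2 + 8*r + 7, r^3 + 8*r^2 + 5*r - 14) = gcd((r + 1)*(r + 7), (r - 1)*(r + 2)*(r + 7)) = r + 7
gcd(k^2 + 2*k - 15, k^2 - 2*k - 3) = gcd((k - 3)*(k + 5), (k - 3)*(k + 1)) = k - 3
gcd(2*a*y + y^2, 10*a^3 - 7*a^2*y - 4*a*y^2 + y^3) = 2*a + y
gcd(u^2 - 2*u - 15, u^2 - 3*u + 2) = 1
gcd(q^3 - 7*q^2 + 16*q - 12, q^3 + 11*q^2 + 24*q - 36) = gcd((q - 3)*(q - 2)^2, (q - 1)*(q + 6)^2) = 1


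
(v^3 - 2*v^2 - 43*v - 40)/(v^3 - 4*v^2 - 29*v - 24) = (v + 5)/(v + 3)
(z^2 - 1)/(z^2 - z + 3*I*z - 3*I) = (z + 1)/(z + 3*I)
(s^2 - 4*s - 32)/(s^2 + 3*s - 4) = (s - 8)/(s - 1)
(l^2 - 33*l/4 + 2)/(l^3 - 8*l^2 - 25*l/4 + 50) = (4*l - 1)/(4*l^2 - 25)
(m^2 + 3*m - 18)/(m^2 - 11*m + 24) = (m + 6)/(m - 8)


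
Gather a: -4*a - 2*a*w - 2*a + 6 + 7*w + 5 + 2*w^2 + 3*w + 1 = a*(-2*w - 6) + 2*w^2 + 10*w + 12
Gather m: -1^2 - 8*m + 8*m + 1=0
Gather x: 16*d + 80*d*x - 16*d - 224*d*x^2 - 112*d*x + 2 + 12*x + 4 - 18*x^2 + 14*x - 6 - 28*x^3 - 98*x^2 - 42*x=-28*x^3 + x^2*(-224*d - 116) + x*(-32*d - 16)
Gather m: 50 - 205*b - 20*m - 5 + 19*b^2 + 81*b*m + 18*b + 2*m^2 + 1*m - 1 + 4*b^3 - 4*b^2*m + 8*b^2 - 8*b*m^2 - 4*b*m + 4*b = 4*b^3 + 27*b^2 - 183*b + m^2*(2 - 8*b) + m*(-4*b^2 + 77*b - 19) + 44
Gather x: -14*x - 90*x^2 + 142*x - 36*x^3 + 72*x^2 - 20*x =-36*x^3 - 18*x^2 + 108*x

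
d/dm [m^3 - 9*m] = 3*m^2 - 9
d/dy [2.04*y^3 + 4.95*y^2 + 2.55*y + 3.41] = 6.12*y^2 + 9.9*y + 2.55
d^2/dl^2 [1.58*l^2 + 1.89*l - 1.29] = 3.16000000000000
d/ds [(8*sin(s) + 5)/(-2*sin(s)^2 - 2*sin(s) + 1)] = 2*(8*sin(s)^2 + 10*sin(s) + 9)*cos(s)/(2*sin(s) - cos(2*s))^2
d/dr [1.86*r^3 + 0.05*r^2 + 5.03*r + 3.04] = 5.58*r^2 + 0.1*r + 5.03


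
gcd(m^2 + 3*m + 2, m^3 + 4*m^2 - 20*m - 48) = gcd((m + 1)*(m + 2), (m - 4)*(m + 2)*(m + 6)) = m + 2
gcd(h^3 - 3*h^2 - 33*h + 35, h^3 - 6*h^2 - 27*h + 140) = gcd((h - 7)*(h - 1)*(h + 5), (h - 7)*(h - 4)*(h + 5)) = h^2 - 2*h - 35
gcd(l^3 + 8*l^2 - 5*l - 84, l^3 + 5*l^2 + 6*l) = 1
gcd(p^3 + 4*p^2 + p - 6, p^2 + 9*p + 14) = p + 2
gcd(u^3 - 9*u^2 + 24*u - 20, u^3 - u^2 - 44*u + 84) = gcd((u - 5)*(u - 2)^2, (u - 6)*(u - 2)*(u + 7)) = u - 2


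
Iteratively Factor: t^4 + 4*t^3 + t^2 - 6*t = (t - 1)*(t^3 + 5*t^2 + 6*t) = t*(t - 1)*(t^2 + 5*t + 6) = t*(t - 1)*(t + 3)*(t + 2)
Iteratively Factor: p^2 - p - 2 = (p - 2)*(p + 1)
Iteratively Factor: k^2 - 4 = (k + 2)*(k - 2)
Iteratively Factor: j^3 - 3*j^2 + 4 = (j - 2)*(j^2 - j - 2) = (j - 2)*(j + 1)*(j - 2)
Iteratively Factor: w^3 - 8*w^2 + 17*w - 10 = (w - 5)*(w^2 - 3*w + 2) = (w - 5)*(w - 1)*(w - 2)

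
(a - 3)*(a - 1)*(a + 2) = a^3 - 2*a^2 - 5*a + 6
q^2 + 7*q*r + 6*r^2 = (q + r)*(q + 6*r)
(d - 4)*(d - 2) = d^2 - 6*d + 8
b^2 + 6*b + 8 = (b + 2)*(b + 4)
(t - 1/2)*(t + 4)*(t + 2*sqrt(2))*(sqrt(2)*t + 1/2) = sqrt(2)*t^4 + 9*t^3/2 + 7*sqrt(2)*t^3/2 - sqrt(2)*t^2 + 63*t^2/4 - 9*t + 7*sqrt(2)*t/2 - 2*sqrt(2)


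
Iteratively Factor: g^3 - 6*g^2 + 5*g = (g)*(g^2 - 6*g + 5) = g*(g - 5)*(g - 1)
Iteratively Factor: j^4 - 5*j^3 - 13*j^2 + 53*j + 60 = (j + 3)*(j^3 - 8*j^2 + 11*j + 20) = (j + 1)*(j + 3)*(j^2 - 9*j + 20) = (j - 5)*(j + 1)*(j + 3)*(j - 4)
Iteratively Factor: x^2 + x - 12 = (x + 4)*(x - 3)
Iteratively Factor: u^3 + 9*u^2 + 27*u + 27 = (u + 3)*(u^2 + 6*u + 9) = (u + 3)^2*(u + 3)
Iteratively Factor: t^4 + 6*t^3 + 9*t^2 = (t + 3)*(t^3 + 3*t^2) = t*(t + 3)*(t^2 + 3*t) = t^2*(t + 3)*(t + 3)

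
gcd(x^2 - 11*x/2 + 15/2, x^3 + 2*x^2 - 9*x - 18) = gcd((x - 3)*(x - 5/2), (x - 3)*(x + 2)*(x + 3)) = x - 3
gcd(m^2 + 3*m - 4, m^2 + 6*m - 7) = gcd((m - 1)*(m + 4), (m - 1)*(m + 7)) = m - 1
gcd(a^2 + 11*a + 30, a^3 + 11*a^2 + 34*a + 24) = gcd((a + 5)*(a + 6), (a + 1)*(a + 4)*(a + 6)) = a + 6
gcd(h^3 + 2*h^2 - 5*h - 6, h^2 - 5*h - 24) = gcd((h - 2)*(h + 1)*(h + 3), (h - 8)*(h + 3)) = h + 3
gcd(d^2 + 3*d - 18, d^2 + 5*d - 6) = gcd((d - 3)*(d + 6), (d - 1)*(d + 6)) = d + 6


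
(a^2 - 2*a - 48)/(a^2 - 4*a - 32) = (a + 6)/(a + 4)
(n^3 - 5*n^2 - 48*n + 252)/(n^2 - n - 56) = (n^2 - 12*n + 36)/(n - 8)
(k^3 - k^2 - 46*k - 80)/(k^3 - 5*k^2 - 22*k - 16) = (k + 5)/(k + 1)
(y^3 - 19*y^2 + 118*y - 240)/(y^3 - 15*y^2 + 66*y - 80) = (y - 6)/(y - 2)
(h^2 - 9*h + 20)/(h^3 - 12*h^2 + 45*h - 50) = (h - 4)/(h^2 - 7*h + 10)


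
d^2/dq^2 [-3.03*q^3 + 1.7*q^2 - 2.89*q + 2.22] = 3.4 - 18.18*q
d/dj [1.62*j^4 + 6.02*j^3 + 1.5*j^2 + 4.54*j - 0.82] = 6.48*j^3 + 18.06*j^2 + 3.0*j + 4.54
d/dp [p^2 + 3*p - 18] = 2*p + 3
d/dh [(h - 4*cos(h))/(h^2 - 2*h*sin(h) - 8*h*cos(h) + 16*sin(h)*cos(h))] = (-4*h^2*sin(h) + 2*h^2*cos(h) - h^2 + 8*h*cos(h) - 16*h*cos(2*h) - 8*h + 4*sin(2*h) + 48*cos(h) - 16*cos(2*h) + 16*cos(3*h) - 16)/((h - 2*sin(h))^2*(h - 8*cos(h))^2)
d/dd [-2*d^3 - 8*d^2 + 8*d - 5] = -6*d^2 - 16*d + 8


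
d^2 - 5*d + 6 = (d - 3)*(d - 2)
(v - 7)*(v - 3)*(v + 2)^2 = v^4 - 6*v^3 - 15*v^2 + 44*v + 84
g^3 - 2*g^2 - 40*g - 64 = (g - 8)*(g + 2)*(g + 4)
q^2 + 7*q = q*(q + 7)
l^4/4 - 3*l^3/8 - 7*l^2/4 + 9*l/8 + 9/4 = (l/4 + 1/2)*(l - 3)*(l - 3/2)*(l + 1)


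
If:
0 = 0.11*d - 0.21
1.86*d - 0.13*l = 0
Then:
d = 1.91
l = 27.31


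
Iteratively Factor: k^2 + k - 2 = (k + 2)*(k - 1)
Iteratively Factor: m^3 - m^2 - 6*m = (m)*(m^2 - m - 6) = m*(m - 3)*(m + 2)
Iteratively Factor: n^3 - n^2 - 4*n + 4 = (n + 2)*(n^2 - 3*n + 2) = (n - 2)*(n + 2)*(n - 1)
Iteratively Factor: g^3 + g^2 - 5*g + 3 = (g - 1)*(g^2 + 2*g - 3) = (g - 1)^2*(g + 3)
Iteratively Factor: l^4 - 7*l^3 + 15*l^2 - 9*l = (l - 3)*(l^3 - 4*l^2 + 3*l) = l*(l - 3)*(l^2 - 4*l + 3) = l*(l - 3)^2*(l - 1)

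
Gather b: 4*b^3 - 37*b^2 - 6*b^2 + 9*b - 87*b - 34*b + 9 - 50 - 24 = 4*b^3 - 43*b^2 - 112*b - 65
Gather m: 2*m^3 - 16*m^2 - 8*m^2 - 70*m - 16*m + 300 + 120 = 2*m^3 - 24*m^2 - 86*m + 420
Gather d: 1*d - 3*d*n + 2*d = d*(3 - 3*n)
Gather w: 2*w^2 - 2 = 2*w^2 - 2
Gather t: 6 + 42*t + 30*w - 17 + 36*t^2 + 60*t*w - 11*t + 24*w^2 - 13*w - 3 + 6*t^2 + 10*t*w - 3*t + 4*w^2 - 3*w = 42*t^2 + t*(70*w + 28) + 28*w^2 + 14*w - 14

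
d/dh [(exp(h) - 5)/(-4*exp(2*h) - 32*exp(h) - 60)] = (2*(exp(h) - 5)*(exp(h) + 4) - exp(2*h) - 8*exp(h) - 15)*exp(h)/(4*(exp(2*h) + 8*exp(h) + 15)^2)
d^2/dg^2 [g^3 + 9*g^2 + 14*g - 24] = 6*g + 18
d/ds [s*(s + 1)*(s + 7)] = 3*s^2 + 16*s + 7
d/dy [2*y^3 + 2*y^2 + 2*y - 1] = 6*y^2 + 4*y + 2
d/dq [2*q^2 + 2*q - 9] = 4*q + 2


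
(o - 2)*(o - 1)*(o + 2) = o^3 - o^2 - 4*o + 4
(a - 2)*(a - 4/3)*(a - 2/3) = a^3 - 4*a^2 + 44*a/9 - 16/9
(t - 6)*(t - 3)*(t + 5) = t^3 - 4*t^2 - 27*t + 90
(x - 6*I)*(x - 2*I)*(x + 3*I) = x^3 - 5*I*x^2 + 12*x - 36*I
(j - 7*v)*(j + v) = j^2 - 6*j*v - 7*v^2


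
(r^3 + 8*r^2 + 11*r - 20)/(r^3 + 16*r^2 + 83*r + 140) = (r - 1)/(r + 7)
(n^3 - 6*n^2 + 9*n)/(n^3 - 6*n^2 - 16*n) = (-n^2 + 6*n - 9)/(-n^2 + 6*n + 16)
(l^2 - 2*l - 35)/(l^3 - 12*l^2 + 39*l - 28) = (l + 5)/(l^2 - 5*l + 4)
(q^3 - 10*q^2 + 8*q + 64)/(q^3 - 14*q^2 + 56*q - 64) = (q + 2)/(q - 2)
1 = 1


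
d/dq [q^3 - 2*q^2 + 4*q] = 3*q^2 - 4*q + 4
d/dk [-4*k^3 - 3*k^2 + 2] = 6*k*(-2*k - 1)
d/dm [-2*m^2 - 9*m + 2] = -4*m - 9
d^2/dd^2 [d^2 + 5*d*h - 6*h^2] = 2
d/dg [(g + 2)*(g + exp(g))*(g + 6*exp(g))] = (g + 2)*(g + exp(g))*(6*exp(g) + 1) + (g + 2)*(g + 6*exp(g))*(exp(g) + 1) + (g + exp(g))*(g + 6*exp(g))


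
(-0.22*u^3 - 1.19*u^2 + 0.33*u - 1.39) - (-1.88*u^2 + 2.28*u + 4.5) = -0.22*u^3 + 0.69*u^2 - 1.95*u - 5.89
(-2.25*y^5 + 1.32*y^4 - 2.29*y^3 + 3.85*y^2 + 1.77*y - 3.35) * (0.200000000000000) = -0.45*y^5 + 0.264*y^4 - 0.458*y^3 + 0.77*y^2 + 0.354*y - 0.67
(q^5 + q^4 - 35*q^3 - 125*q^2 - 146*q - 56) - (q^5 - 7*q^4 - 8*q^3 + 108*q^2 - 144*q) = 8*q^4 - 27*q^3 - 233*q^2 - 2*q - 56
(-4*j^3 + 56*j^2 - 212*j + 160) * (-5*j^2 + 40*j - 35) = 20*j^5 - 440*j^4 + 3440*j^3 - 11240*j^2 + 13820*j - 5600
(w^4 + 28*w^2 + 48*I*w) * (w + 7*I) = w^5 + 7*I*w^4 + 28*w^3 + 244*I*w^2 - 336*w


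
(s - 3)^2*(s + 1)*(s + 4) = s^4 - s^3 - 17*s^2 + 21*s + 36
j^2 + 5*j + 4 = (j + 1)*(j + 4)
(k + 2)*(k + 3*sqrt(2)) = k^2 + 2*k + 3*sqrt(2)*k + 6*sqrt(2)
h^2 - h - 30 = (h - 6)*(h + 5)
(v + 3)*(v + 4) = v^2 + 7*v + 12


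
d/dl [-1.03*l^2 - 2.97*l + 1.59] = -2.06*l - 2.97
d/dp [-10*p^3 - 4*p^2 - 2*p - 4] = -30*p^2 - 8*p - 2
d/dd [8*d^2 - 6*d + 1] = 16*d - 6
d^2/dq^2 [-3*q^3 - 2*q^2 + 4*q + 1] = -18*q - 4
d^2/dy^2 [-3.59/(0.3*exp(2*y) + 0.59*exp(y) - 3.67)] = (-3.59*(0.6*exp(y) + 0.59)*(1.2*exp(y) + 1.18)*exp(y) + (4.308*exp(y) + 2.1181)*(0.3*exp(2*y) + 0.59*exp(y) - 3.67))*exp(y)/(0.3*exp(2*y) + 0.59*exp(y) - 3.67)^3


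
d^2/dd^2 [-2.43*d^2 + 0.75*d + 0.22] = -4.86000000000000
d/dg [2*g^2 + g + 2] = 4*g + 1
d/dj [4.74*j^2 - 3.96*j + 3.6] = 9.48*j - 3.96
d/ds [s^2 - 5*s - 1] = 2*s - 5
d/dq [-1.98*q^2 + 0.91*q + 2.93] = 0.91 - 3.96*q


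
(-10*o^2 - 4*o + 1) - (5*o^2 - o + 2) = -15*o^2 - 3*o - 1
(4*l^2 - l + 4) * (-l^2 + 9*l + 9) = -4*l^4 + 37*l^3 + 23*l^2 + 27*l + 36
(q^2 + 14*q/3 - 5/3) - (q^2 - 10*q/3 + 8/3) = 8*q - 13/3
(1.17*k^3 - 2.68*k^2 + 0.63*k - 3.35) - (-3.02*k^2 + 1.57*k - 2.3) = 1.17*k^3 + 0.34*k^2 - 0.94*k - 1.05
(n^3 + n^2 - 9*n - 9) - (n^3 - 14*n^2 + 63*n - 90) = 15*n^2 - 72*n + 81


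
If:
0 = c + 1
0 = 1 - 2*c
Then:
No Solution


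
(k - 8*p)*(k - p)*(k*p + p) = k^3*p - 9*k^2*p^2 + k^2*p + 8*k*p^3 - 9*k*p^2 + 8*p^3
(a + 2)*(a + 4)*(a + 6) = a^3 + 12*a^2 + 44*a + 48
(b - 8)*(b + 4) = b^2 - 4*b - 32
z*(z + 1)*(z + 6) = z^3 + 7*z^2 + 6*z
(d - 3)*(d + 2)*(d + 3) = d^3 + 2*d^2 - 9*d - 18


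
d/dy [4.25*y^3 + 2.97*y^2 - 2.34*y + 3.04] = 12.75*y^2 + 5.94*y - 2.34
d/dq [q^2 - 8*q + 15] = 2*q - 8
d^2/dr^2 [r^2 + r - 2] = 2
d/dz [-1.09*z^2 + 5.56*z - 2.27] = 5.56 - 2.18*z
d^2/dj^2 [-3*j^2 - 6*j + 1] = -6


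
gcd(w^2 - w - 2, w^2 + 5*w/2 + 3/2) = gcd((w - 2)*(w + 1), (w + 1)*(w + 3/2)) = w + 1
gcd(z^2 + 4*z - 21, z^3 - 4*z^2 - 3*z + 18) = z - 3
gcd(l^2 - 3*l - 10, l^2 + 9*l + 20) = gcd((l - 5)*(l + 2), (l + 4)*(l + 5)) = 1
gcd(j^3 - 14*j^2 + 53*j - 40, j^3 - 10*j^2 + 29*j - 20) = j^2 - 6*j + 5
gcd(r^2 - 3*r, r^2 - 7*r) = r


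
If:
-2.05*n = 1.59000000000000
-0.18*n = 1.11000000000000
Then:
No Solution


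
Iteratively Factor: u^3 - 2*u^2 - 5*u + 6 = (u + 2)*(u^2 - 4*u + 3) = (u - 1)*(u + 2)*(u - 3)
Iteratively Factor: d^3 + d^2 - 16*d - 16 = (d + 4)*(d^2 - 3*d - 4) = (d + 1)*(d + 4)*(d - 4)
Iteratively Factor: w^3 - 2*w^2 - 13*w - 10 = (w - 5)*(w^2 + 3*w + 2) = (w - 5)*(w + 2)*(w + 1)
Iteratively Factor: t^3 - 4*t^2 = (t)*(t^2 - 4*t) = t*(t - 4)*(t)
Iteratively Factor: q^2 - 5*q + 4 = (q - 1)*(q - 4)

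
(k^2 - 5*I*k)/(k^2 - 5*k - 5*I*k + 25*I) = k/(k - 5)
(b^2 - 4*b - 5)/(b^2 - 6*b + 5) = (b + 1)/(b - 1)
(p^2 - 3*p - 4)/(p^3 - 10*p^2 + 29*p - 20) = (p + 1)/(p^2 - 6*p + 5)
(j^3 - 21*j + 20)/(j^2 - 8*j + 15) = (j^3 - 21*j + 20)/(j^2 - 8*j + 15)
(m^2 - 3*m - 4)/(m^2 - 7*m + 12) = (m + 1)/(m - 3)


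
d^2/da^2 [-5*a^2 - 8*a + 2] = -10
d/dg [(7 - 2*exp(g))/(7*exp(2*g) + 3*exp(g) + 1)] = (14*exp(2*g) - 98*exp(g) - 23)*exp(g)/(49*exp(4*g) + 42*exp(3*g) + 23*exp(2*g) + 6*exp(g) + 1)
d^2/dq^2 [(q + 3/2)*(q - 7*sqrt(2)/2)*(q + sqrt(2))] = 6*q - 5*sqrt(2) + 3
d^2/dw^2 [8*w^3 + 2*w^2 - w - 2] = 48*w + 4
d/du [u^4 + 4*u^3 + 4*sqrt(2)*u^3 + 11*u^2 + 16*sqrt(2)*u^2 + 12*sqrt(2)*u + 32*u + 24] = 4*u^3 + 12*u^2 + 12*sqrt(2)*u^2 + 22*u + 32*sqrt(2)*u + 12*sqrt(2) + 32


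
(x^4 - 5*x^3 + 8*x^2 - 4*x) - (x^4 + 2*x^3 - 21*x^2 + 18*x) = -7*x^3 + 29*x^2 - 22*x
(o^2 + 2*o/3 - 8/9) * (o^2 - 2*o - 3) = o^4 - 4*o^3/3 - 47*o^2/9 - 2*o/9 + 8/3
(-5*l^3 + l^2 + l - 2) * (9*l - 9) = -45*l^4 + 54*l^3 - 27*l + 18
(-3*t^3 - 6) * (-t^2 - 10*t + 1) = 3*t^5 + 30*t^4 - 3*t^3 + 6*t^2 + 60*t - 6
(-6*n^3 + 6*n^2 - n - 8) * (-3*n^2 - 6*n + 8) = 18*n^5 + 18*n^4 - 81*n^3 + 78*n^2 + 40*n - 64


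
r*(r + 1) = r^2 + r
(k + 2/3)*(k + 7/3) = k^2 + 3*k + 14/9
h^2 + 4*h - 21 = (h - 3)*(h + 7)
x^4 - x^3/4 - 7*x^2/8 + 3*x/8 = x*(x - 3/4)*(x - 1/2)*(x + 1)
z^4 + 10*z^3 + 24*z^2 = z^2*(z + 4)*(z + 6)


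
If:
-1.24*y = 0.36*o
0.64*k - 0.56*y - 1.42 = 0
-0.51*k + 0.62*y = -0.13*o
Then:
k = -1.39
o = 14.22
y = -4.13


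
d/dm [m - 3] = 1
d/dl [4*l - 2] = 4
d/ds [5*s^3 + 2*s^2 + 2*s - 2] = 15*s^2 + 4*s + 2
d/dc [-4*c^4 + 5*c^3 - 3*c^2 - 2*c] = -16*c^3 + 15*c^2 - 6*c - 2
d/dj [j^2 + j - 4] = 2*j + 1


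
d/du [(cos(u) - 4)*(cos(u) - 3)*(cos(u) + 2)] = (-3*cos(u)^2 + 10*cos(u) + 2)*sin(u)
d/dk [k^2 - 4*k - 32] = 2*k - 4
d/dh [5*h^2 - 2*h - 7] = 10*h - 2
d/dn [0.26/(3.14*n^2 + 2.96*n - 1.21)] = (-1.6328*n - 0.7696)/(3.14*n^2 + 2.96*n - 1.21)^2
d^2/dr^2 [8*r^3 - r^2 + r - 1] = 48*r - 2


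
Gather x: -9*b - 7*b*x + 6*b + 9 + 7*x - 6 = -3*b + x*(7 - 7*b) + 3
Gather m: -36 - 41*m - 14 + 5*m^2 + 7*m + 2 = 5*m^2 - 34*m - 48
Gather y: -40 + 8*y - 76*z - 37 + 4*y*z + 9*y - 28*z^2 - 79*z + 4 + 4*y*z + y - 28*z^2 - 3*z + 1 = y*(8*z + 18) - 56*z^2 - 158*z - 72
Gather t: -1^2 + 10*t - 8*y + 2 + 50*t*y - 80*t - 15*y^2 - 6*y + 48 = t*(50*y - 70) - 15*y^2 - 14*y + 49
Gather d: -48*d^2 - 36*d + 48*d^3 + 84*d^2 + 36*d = 48*d^3 + 36*d^2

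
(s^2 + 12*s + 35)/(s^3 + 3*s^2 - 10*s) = (s + 7)/(s*(s - 2))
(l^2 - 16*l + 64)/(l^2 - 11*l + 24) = (l - 8)/(l - 3)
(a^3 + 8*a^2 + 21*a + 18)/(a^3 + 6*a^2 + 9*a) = (a + 2)/a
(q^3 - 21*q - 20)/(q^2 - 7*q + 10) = (q^2 + 5*q + 4)/(q - 2)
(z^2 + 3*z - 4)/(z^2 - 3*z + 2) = (z + 4)/(z - 2)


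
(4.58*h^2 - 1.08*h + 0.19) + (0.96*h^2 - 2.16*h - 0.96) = 5.54*h^2 - 3.24*h - 0.77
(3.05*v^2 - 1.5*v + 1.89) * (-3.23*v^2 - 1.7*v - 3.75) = -9.8515*v^4 - 0.34*v^3 - 14.9922*v^2 + 2.412*v - 7.0875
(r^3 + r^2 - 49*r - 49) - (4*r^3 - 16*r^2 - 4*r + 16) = -3*r^3 + 17*r^2 - 45*r - 65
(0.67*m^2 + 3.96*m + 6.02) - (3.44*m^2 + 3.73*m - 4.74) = -2.77*m^2 + 0.23*m + 10.76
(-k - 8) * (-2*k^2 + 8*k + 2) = 2*k^3 + 8*k^2 - 66*k - 16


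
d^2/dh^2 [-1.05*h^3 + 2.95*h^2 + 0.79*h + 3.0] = 5.9 - 6.3*h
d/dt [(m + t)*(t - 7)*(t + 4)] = 2*m*t - 3*m + 3*t^2 - 6*t - 28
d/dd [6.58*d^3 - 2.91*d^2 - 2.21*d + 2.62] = 19.74*d^2 - 5.82*d - 2.21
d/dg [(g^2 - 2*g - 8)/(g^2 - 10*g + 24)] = -8/(g^2 - 12*g + 36)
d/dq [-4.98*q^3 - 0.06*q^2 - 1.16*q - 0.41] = -14.94*q^2 - 0.12*q - 1.16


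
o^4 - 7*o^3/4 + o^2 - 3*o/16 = o*(o - 3/4)*(o - 1/2)^2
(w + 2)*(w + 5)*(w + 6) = w^3 + 13*w^2 + 52*w + 60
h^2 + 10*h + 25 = (h + 5)^2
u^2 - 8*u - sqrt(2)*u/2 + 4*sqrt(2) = (u - 8)*(u - sqrt(2)/2)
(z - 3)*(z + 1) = z^2 - 2*z - 3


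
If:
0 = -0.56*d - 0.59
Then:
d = -1.05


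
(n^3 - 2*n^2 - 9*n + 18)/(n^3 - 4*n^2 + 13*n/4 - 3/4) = 4*(n^2 + n - 6)/(4*n^2 - 4*n + 1)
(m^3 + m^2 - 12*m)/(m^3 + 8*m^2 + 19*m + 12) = m*(m - 3)/(m^2 + 4*m + 3)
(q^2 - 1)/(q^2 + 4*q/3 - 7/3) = 3*(q + 1)/(3*q + 7)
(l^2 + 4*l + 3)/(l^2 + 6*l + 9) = (l + 1)/(l + 3)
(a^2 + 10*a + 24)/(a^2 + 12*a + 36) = (a + 4)/(a + 6)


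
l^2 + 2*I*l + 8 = (l - 2*I)*(l + 4*I)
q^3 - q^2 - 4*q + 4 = (q - 2)*(q - 1)*(q + 2)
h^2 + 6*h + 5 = (h + 1)*(h + 5)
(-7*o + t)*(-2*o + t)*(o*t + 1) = 14*o^3*t - 9*o^2*t^2 + 14*o^2 + o*t^3 - 9*o*t + t^2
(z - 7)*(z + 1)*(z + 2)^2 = z^4 - 2*z^3 - 27*z^2 - 52*z - 28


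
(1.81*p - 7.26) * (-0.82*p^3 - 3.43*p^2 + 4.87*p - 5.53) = -1.4842*p^4 - 0.255100000000001*p^3 + 33.7165*p^2 - 45.3655*p + 40.1478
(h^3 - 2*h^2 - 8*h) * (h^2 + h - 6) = h^5 - h^4 - 16*h^3 + 4*h^2 + 48*h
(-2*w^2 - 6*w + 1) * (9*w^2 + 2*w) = -18*w^4 - 58*w^3 - 3*w^2 + 2*w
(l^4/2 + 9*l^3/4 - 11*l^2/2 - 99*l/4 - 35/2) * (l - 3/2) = l^5/2 + 3*l^4/2 - 71*l^3/8 - 33*l^2/2 + 157*l/8 + 105/4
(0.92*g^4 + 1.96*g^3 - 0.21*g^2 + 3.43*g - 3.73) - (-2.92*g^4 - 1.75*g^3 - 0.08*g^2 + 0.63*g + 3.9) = 3.84*g^4 + 3.71*g^3 - 0.13*g^2 + 2.8*g - 7.63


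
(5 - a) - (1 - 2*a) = a + 4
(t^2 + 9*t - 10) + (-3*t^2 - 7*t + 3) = -2*t^2 + 2*t - 7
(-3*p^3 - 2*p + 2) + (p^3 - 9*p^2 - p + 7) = -2*p^3 - 9*p^2 - 3*p + 9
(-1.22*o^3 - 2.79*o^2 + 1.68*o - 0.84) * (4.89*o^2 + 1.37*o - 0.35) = -5.9658*o^5 - 15.3145*o^4 + 4.8199*o^3 - 0.829499999999999*o^2 - 1.7388*o + 0.294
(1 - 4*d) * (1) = 1 - 4*d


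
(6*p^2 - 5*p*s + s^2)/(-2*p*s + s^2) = (-3*p + s)/s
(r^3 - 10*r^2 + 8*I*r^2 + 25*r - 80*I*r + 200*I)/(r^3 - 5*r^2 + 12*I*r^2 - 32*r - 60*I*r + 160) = (r - 5)/(r + 4*I)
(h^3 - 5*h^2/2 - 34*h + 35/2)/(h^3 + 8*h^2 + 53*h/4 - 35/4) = 2*(h - 7)/(2*h + 7)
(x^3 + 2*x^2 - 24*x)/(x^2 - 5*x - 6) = x*(-x^2 - 2*x + 24)/(-x^2 + 5*x + 6)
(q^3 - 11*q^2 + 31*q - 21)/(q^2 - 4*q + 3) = q - 7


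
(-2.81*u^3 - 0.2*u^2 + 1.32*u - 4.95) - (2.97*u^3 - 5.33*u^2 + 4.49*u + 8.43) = -5.78*u^3 + 5.13*u^2 - 3.17*u - 13.38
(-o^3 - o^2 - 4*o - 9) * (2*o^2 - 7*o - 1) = -2*o^5 + 5*o^4 + 11*o^2 + 67*o + 9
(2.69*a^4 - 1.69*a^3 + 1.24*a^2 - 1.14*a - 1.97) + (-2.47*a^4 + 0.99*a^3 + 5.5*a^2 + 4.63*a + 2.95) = 0.22*a^4 - 0.7*a^3 + 6.74*a^2 + 3.49*a + 0.98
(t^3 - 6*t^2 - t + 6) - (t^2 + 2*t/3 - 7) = t^3 - 7*t^2 - 5*t/3 + 13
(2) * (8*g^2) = 16*g^2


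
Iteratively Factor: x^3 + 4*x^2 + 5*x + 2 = (x + 1)*(x^2 + 3*x + 2) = (x + 1)*(x + 2)*(x + 1)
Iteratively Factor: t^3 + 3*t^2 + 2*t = (t + 1)*(t^2 + 2*t) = t*(t + 1)*(t + 2)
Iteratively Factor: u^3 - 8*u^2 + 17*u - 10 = (u - 2)*(u^2 - 6*u + 5) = (u - 2)*(u - 1)*(u - 5)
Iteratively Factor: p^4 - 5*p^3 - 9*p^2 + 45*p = (p + 3)*(p^3 - 8*p^2 + 15*p) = (p - 5)*(p + 3)*(p^2 - 3*p) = p*(p - 5)*(p + 3)*(p - 3)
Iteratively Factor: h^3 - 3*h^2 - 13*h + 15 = (h - 1)*(h^2 - 2*h - 15) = (h - 1)*(h + 3)*(h - 5)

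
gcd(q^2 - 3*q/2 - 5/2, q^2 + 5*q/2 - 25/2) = q - 5/2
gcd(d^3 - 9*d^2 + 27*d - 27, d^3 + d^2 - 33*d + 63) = d^2 - 6*d + 9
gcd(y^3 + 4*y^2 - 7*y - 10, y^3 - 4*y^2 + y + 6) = y^2 - y - 2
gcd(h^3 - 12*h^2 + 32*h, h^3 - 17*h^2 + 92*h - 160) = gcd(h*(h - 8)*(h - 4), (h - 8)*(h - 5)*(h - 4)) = h^2 - 12*h + 32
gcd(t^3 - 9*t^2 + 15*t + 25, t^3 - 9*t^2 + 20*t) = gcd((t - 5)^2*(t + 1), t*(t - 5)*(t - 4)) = t - 5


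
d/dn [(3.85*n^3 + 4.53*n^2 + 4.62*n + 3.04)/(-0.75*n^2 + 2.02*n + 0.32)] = (-2.8875*n^4 + 15.554*n^3 + 16.3116*n^2 + 7.4592*n - 4.6624)/(0.5625*n^4 - 3.03*n^3 + 3.6004*n^2 + 1.2928*n + 0.1024)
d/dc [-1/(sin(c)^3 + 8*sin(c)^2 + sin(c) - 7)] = (3*sin(c)^2 + 16*sin(c) + 1)*cos(c)/(sin(c)^3 + 8*sin(c)^2 + sin(c) - 7)^2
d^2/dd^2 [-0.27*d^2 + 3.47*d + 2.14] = -0.540000000000000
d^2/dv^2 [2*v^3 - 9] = 12*v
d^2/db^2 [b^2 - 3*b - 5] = 2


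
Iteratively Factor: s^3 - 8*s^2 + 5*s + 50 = (s - 5)*(s^2 - 3*s - 10) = (s - 5)^2*(s + 2)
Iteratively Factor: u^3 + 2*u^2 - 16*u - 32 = (u - 4)*(u^2 + 6*u + 8) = (u - 4)*(u + 4)*(u + 2)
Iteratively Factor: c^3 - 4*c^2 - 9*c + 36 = (c - 3)*(c^2 - c - 12) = (c - 4)*(c - 3)*(c + 3)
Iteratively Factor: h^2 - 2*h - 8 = (h - 4)*(h + 2)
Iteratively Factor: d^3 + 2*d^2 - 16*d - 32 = (d - 4)*(d^2 + 6*d + 8) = (d - 4)*(d + 2)*(d + 4)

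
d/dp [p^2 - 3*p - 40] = 2*p - 3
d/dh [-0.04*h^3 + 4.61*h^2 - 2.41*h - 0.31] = -0.12*h^2 + 9.22*h - 2.41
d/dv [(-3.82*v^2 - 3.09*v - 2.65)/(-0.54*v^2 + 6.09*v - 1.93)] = (-24.9324*v^2 + 11.8832*v + 22.1022)/(0.2916*v^4 - 6.5772*v^3 + 39.1725*v^2 - 23.5074*v + 3.7249)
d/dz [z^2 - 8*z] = 2*z - 8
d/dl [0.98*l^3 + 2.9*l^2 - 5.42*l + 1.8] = 2.94*l^2 + 5.8*l - 5.42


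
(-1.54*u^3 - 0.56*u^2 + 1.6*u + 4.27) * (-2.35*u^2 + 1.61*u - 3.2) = 3.619*u^5 - 1.1634*u^4 + 0.2664*u^3 - 5.6665*u^2 + 1.7547*u - 13.664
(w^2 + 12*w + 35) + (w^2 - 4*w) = 2*w^2 + 8*w + 35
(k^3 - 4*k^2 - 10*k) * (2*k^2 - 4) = 2*k^5 - 8*k^4 - 24*k^3 + 16*k^2 + 40*k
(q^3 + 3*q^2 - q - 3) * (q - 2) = q^4 + q^3 - 7*q^2 - q + 6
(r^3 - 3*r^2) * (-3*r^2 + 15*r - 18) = -3*r^5 + 24*r^4 - 63*r^3 + 54*r^2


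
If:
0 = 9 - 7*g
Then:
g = 9/7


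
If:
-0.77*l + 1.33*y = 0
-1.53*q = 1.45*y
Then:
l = 1.72727272727273*y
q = -0.947712418300654*y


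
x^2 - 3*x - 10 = (x - 5)*(x + 2)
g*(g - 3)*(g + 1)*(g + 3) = g^4 + g^3 - 9*g^2 - 9*g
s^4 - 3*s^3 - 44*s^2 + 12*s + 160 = (s - 8)*(s - 2)*(s + 2)*(s + 5)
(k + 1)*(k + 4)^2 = k^3 + 9*k^2 + 24*k + 16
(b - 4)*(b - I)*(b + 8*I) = b^3 - 4*b^2 + 7*I*b^2 + 8*b - 28*I*b - 32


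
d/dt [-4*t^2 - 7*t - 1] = -8*t - 7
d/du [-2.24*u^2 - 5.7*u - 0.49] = -4.48*u - 5.7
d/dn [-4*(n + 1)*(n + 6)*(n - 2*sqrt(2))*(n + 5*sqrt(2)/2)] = -16*n^3 - 84*n^2 - 6*sqrt(2)*n^2 - 28*sqrt(2)*n + 32*n - 12*sqrt(2) + 280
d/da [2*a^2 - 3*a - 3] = 4*a - 3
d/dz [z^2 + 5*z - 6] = 2*z + 5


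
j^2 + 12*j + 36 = (j + 6)^2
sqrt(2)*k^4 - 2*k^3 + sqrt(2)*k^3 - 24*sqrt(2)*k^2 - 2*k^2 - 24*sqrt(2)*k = k*(k - 4*sqrt(2))*(k + 3*sqrt(2))*(sqrt(2)*k + sqrt(2))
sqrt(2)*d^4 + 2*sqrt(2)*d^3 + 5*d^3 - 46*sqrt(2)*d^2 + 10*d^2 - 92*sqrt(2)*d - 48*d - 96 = (d + 2)*(d - 4*sqrt(2))*(d + 6*sqrt(2))*(sqrt(2)*d + 1)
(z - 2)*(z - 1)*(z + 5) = z^3 + 2*z^2 - 13*z + 10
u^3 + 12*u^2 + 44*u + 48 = (u + 2)*(u + 4)*(u + 6)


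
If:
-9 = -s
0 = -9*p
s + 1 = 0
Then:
No Solution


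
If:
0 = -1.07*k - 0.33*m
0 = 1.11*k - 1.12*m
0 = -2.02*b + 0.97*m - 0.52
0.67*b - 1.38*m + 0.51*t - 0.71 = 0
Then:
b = -0.26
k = 0.00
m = 0.00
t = 1.73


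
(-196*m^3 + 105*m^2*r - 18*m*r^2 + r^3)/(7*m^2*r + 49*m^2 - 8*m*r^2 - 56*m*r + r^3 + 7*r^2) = (28*m^2 - 11*m*r + r^2)/(-m*r - 7*m + r^2 + 7*r)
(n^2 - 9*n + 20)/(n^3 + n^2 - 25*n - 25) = (n - 4)/(n^2 + 6*n + 5)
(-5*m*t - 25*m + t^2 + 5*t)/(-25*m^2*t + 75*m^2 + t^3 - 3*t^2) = (t + 5)/(5*m*t - 15*m + t^2 - 3*t)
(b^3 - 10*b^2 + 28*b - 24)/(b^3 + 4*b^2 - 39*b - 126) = (b^2 - 4*b + 4)/(b^2 + 10*b + 21)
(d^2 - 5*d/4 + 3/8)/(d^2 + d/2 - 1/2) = (d - 3/4)/(d + 1)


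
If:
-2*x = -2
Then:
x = 1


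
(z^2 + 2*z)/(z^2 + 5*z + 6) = z/(z + 3)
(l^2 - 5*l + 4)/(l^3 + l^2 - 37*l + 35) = (l - 4)/(l^2 + 2*l - 35)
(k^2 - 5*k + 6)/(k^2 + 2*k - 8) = (k - 3)/(k + 4)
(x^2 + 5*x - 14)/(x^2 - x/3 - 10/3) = 3*(x + 7)/(3*x + 5)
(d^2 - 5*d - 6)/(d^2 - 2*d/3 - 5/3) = 3*(d - 6)/(3*d - 5)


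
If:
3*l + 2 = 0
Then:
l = -2/3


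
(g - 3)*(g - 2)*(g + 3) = g^3 - 2*g^2 - 9*g + 18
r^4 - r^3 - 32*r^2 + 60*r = r*(r - 5)*(r - 2)*(r + 6)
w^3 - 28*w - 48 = (w - 6)*(w + 2)*(w + 4)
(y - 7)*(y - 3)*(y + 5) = y^3 - 5*y^2 - 29*y + 105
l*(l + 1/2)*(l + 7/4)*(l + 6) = l^4 + 33*l^3/4 + 115*l^2/8 + 21*l/4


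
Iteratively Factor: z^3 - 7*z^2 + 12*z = (z - 4)*(z^2 - 3*z) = (z - 4)*(z - 3)*(z)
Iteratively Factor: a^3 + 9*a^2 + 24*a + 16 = (a + 4)*(a^2 + 5*a + 4) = (a + 4)^2*(a + 1)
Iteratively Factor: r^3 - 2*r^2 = (r)*(r^2 - 2*r) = r*(r - 2)*(r)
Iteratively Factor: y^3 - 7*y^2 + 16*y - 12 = (y - 3)*(y^2 - 4*y + 4) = (y - 3)*(y - 2)*(y - 2)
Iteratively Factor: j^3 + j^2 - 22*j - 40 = (j + 2)*(j^2 - j - 20) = (j - 5)*(j + 2)*(j + 4)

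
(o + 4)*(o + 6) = o^2 + 10*o + 24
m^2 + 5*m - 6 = (m - 1)*(m + 6)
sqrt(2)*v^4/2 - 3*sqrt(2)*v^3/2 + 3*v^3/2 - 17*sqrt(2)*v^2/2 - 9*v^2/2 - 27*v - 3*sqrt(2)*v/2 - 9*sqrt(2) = (v - 6)*(v + 3)*(v + sqrt(2)/2)*(sqrt(2)*v/2 + 1)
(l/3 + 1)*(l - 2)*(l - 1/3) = l^3/3 + 2*l^2/9 - 19*l/9 + 2/3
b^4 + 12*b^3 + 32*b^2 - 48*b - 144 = (b - 2)*(b + 2)*(b + 6)^2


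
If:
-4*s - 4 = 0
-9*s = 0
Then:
No Solution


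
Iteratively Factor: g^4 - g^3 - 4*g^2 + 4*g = (g + 2)*(g^3 - 3*g^2 + 2*g) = (g - 1)*(g + 2)*(g^2 - 2*g) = (g - 2)*(g - 1)*(g + 2)*(g)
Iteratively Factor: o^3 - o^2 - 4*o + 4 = (o - 2)*(o^2 + o - 2) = (o - 2)*(o + 2)*(o - 1)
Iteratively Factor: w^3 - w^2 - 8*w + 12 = (w - 2)*(w^2 + w - 6) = (w - 2)^2*(w + 3)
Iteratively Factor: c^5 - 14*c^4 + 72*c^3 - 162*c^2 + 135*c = (c - 3)*(c^4 - 11*c^3 + 39*c^2 - 45*c) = (c - 3)^2*(c^3 - 8*c^2 + 15*c) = (c - 3)^3*(c^2 - 5*c) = c*(c - 3)^3*(c - 5)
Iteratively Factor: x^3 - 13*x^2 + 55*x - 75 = (x - 3)*(x^2 - 10*x + 25) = (x - 5)*(x - 3)*(x - 5)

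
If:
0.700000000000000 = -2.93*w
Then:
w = -0.24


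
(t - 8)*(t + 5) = t^2 - 3*t - 40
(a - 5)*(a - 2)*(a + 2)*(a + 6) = a^4 + a^3 - 34*a^2 - 4*a + 120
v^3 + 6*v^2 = v^2*(v + 6)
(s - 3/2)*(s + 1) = s^2 - s/2 - 3/2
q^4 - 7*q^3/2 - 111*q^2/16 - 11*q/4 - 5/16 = (q - 5)*(q + 1/4)^2*(q + 1)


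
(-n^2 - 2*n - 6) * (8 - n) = n^3 - 6*n^2 - 10*n - 48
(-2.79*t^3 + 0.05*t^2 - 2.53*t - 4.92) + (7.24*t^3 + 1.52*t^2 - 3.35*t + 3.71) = 4.45*t^3 + 1.57*t^2 - 5.88*t - 1.21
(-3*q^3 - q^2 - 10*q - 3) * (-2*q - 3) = 6*q^4 + 11*q^3 + 23*q^2 + 36*q + 9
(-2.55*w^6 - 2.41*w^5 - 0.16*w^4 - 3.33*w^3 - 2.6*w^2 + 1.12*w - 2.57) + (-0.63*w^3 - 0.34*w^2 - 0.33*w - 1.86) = -2.55*w^6 - 2.41*w^5 - 0.16*w^4 - 3.96*w^3 - 2.94*w^2 + 0.79*w - 4.43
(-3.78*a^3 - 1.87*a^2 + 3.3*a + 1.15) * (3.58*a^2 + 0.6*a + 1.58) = -13.5324*a^5 - 8.9626*a^4 + 4.7196*a^3 + 3.1424*a^2 + 5.904*a + 1.817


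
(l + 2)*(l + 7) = l^2 + 9*l + 14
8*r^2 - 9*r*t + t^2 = (-8*r + t)*(-r + t)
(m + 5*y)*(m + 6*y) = m^2 + 11*m*y + 30*y^2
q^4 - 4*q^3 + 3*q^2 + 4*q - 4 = (q - 2)^2*(q - 1)*(q + 1)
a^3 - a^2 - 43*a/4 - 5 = (a - 4)*(a + 1/2)*(a + 5/2)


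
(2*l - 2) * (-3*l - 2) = -6*l^2 + 2*l + 4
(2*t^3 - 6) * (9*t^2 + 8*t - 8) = 18*t^5 + 16*t^4 - 16*t^3 - 54*t^2 - 48*t + 48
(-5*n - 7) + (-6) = -5*n - 13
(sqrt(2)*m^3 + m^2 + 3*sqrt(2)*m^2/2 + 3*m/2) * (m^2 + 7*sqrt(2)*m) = sqrt(2)*m^5 + 3*sqrt(2)*m^4/2 + 15*m^4 + 7*sqrt(2)*m^3 + 45*m^3/2 + 21*sqrt(2)*m^2/2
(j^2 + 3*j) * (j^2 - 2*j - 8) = j^4 + j^3 - 14*j^2 - 24*j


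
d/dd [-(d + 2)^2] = -2*d - 4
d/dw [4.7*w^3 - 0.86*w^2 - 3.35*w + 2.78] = 14.1*w^2 - 1.72*w - 3.35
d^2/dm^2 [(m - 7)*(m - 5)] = 2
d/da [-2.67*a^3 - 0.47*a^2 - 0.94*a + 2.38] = -8.01*a^2 - 0.94*a - 0.94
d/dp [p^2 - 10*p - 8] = 2*p - 10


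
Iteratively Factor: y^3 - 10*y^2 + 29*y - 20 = (y - 1)*(y^2 - 9*y + 20) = (y - 5)*(y - 1)*(y - 4)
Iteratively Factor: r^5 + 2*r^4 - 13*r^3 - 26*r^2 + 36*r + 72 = (r + 2)*(r^4 - 13*r^2 + 36) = (r + 2)^2*(r^3 - 2*r^2 - 9*r + 18) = (r + 2)^2*(r + 3)*(r^2 - 5*r + 6) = (r - 3)*(r + 2)^2*(r + 3)*(r - 2)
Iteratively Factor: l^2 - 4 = (l + 2)*(l - 2)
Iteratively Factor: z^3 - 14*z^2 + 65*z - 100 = (z - 4)*(z^2 - 10*z + 25) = (z - 5)*(z - 4)*(z - 5)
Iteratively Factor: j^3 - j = (j)*(j^2 - 1) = j*(j + 1)*(j - 1)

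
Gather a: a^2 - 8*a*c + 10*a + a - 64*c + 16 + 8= a^2 + a*(11 - 8*c) - 64*c + 24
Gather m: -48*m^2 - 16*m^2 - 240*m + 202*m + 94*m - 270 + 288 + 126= -64*m^2 + 56*m + 144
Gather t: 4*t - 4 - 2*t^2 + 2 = -2*t^2 + 4*t - 2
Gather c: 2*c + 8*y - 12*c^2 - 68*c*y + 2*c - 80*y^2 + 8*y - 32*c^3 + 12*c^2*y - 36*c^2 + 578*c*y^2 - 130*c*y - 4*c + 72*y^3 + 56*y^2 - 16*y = -32*c^3 + c^2*(12*y - 48) + c*(578*y^2 - 198*y) + 72*y^3 - 24*y^2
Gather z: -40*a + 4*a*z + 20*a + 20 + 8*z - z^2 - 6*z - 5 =-20*a - z^2 + z*(4*a + 2) + 15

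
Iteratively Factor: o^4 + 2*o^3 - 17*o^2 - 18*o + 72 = (o - 3)*(o^3 + 5*o^2 - 2*o - 24) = (o - 3)*(o + 4)*(o^2 + o - 6) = (o - 3)*(o - 2)*(o + 4)*(o + 3)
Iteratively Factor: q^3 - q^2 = (q)*(q^2 - q) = q^2*(q - 1)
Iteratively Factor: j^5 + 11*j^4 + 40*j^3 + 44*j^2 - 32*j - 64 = (j - 1)*(j^4 + 12*j^3 + 52*j^2 + 96*j + 64) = (j - 1)*(j + 4)*(j^3 + 8*j^2 + 20*j + 16) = (j - 1)*(j + 2)*(j + 4)*(j^2 + 6*j + 8) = (j - 1)*(j + 2)^2*(j + 4)*(j + 4)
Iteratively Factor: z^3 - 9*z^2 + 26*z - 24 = (z - 4)*(z^2 - 5*z + 6) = (z - 4)*(z - 3)*(z - 2)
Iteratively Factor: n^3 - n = (n + 1)*(n^2 - n) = (n - 1)*(n + 1)*(n)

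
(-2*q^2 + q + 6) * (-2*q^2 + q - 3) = 4*q^4 - 4*q^3 - 5*q^2 + 3*q - 18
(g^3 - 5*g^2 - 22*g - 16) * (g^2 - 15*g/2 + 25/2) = g^5 - 25*g^4/2 + 28*g^3 + 173*g^2/2 - 155*g - 200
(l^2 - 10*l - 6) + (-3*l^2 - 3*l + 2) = -2*l^2 - 13*l - 4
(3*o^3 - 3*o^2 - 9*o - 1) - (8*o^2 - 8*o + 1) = 3*o^3 - 11*o^2 - o - 2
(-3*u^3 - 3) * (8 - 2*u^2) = 6*u^5 - 24*u^3 + 6*u^2 - 24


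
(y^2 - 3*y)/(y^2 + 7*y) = (y - 3)/(y + 7)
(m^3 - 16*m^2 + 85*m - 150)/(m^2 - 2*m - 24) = (m^2 - 10*m + 25)/(m + 4)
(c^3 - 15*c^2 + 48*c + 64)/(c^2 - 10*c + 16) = (c^2 - 7*c - 8)/(c - 2)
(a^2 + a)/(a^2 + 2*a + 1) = a/(a + 1)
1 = 1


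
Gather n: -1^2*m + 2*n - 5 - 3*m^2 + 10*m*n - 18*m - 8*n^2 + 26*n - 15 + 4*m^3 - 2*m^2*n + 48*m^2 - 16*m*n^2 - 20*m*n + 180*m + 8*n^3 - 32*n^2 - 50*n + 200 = 4*m^3 + 45*m^2 + 161*m + 8*n^3 + n^2*(-16*m - 40) + n*(-2*m^2 - 10*m - 22) + 180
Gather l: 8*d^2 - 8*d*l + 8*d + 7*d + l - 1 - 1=8*d^2 + 15*d + l*(1 - 8*d) - 2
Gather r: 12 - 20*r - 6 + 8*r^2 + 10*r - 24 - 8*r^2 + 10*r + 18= 0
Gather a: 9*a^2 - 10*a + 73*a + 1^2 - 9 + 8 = 9*a^2 + 63*a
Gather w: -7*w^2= -7*w^2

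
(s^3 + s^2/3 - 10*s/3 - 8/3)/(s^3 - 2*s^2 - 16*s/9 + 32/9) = 3*(s + 1)/(3*s - 4)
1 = 1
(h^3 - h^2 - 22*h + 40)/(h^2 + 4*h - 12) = (h^2 + h - 20)/(h + 6)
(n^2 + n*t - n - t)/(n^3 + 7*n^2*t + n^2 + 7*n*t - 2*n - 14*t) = (n + t)/(n^2 + 7*n*t + 2*n + 14*t)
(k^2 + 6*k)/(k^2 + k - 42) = k*(k + 6)/(k^2 + k - 42)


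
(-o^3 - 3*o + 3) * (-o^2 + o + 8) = o^5 - o^4 - 5*o^3 - 6*o^2 - 21*o + 24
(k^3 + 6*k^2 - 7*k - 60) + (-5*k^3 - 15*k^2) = -4*k^3 - 9*k^2 - 7*k - 60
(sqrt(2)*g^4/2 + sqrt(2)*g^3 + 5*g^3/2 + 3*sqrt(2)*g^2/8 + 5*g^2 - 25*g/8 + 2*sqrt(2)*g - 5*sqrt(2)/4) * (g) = sqrt(2)*g^5/2 + sqrt(2)*g^4 + 5*g^4/2 + 3*sqrt(2)*g^3/8 + 5*g^3 - 25*g^2/8 + 2*sqrt(2)*g^2 - 5*sqrt(2)*g/4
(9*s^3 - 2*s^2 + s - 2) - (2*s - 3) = 9*s^3 - 2*s^2 - s + 1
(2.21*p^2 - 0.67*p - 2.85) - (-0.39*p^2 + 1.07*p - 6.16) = 2.6*p^2 - 1.74*p + 3.31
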